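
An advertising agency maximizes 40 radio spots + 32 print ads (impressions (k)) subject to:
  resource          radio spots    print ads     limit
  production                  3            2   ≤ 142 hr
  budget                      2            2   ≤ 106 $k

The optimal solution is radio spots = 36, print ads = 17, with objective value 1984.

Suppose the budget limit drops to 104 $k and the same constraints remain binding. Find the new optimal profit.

1968

Both production and budget are binding at x*.
From A_Bᵀ y = c: 3·y_production + 2·y_budget = 40; 2·y_production + 2·y_budget = 32.
→ y_production = 8 and y_budget = 8.
Δz = y_budget·Δb = 8 × (-2) = -16, so new z* = 1984 − 16 = 1968.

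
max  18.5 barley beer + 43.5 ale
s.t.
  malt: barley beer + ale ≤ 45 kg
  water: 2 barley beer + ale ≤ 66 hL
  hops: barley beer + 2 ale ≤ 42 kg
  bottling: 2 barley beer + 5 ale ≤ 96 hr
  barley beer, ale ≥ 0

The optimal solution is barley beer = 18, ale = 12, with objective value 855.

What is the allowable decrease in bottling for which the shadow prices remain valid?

Binding constraints: hops, bottling. The basis is B = [[1,2],[2,5]] with det 1.
Per unit decrease in bottling, x* moves by d = (2, -1).
The basis stays optimal until water becomes binding; allowable decrease = 6 hr.

6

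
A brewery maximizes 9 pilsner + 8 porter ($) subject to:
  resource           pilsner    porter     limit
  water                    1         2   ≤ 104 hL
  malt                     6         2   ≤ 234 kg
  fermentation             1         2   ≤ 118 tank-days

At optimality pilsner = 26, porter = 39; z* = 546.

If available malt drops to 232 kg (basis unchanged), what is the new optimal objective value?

544

At the optimum: water uses 104 of 104 (binding); malt uses 234 of 234 (binding); fermentation uses 104 of 118 (slack = 14).
By complementary slackness, y = 0 for the non-binding constraint.
The binding rows give the dual system: 1·y_water + 6·y_malt = 9 and 2·y_water + 2·y_malt = 8.
→ y_water = 3 and y_malt = 1.
Δz = y_malt·Δb = 1 × (-2) = -2, so new z* = 546 − 2 = 544.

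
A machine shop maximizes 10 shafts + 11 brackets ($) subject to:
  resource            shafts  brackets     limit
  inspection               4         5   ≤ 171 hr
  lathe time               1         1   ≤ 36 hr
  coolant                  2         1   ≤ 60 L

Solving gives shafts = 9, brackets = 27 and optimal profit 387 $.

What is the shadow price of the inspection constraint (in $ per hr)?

1

At the optimum: inspection uses 171 of 171 (binding); lathe time uses 36 of 36 (binding); coolant uses 45 of 60 (slack = 15).
By complementary slackness, y = 0 for the non-binding constraint.
The binding rows give the dual system: 4·y_inspection + 1·y_lathe time = 10 and 5·y_inspection + 1·y_lathe time = 11.
Solving: y_inspection = 1, y_lathe time = 6.
Shadow price of inspection = 1.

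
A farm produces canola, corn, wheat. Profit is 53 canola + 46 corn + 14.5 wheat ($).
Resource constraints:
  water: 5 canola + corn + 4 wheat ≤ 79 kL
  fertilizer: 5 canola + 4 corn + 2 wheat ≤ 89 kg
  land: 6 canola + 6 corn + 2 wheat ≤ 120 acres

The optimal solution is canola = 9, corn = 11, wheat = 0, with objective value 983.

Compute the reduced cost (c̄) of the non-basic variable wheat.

-5.5

Binding: fertilizer and land. Non-binding: water (23 unused).
Slack constraints have shadow price 0 (complementary slackness).
Dual feasibility on the basic columns requires 5·y_fertilizer + 6·y_land = 53, 4·y_fertilizer + 6·y_land = 46.
→ y_fertilizer = 7 and y_land = 3.
Reduced cost of wheat: c₃ − yᵀa₃ = 14.5 − (7·2 + 3·2) = 14.5 − 20 = -5.5.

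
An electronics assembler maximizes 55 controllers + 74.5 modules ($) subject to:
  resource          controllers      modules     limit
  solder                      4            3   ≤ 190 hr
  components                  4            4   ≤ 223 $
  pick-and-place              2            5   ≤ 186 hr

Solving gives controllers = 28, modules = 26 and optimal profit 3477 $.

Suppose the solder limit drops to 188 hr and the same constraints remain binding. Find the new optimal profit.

3459

Binding: solder and pick-and-place. Non-binding: components (7 unused).
Slack constraints have shadow price 0 (complementary slackness).
From A_Bᵀ y = c: 4·y_solder + 2·y_pick-and-place = 55; 3·y_solder + 5·y_pick-and-place = 74.5.
Solving: y_solder = 9, y_pick-and-place = 9.5.
Δz = y_solder·Δb = 9 × (-2) = -18, so new z* = 3477 − 18 = 3459.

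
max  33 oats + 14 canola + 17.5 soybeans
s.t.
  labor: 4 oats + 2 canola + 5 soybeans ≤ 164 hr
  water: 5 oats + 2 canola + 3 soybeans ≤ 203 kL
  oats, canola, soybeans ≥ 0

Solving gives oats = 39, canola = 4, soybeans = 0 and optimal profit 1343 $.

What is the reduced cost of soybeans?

Check each constraint at x*: labor 164/164 (tight); water 203/203 (tight).
Dual feasibility on the basic columns requires 4·y_labor + 5·y_water = 33, 2·y_labor + 2·y_water = 14.
This yields shadow prices y_labor = 2, y_water = 5.
Reduced cost of soybeans: c₃ − yᵀa₃ = 17.5 − (2·5 + 5·3) = 17.5 − 25 = -7.5.

-7.5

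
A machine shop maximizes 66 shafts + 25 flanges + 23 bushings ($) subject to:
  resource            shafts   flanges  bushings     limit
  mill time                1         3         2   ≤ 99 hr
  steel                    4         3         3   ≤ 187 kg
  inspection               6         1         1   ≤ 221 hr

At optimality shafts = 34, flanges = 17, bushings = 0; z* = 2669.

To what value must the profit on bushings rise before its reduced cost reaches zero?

Binding: steel and inspection. Non-binding: mill time (14 unused).
Since mill time is not tight, its dual is 0.
From A_Bᵀ y = c: 4·y_steel + 6·y_inspection = 66; 3·y_steel + 1·y_inspection = 25.
This yields shadow prices y_steel = 6, y_inspection = 7.
bushings enters the basis when its profit ≥ yᵀa₃ = 6·3 + 7·1 = 25.

25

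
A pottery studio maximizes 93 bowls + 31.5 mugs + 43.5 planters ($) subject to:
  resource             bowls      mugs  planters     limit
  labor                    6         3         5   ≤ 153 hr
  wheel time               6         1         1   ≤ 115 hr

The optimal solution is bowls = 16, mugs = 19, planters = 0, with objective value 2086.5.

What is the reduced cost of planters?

Both labor and wheel time are binding at x*.
The binding rows give the dual system: 6·y_labor + 6·y_wheel time = 93 and 3·y_labor + 1·y_wheel time = 31.5.
Solving: y_labor = 8, y_wheel time = 7.5.
Reduced cost of planters: c₃ − yᵀa₃ = 43.5 − (8·5 + 7.5·1) = 43.5 − 47.5 = -4.

-4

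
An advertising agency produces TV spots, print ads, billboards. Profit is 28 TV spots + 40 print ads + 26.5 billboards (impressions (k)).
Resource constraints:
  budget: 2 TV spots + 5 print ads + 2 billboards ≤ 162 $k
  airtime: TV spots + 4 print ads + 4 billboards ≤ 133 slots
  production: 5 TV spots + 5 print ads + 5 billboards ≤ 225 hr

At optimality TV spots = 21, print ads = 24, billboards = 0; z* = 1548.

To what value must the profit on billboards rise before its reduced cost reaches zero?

Binding: budget and production. Non-binding: airtime (16 unused).
By complementary slackness, y = 0 for the non-binding constraint.
Dual feasibility on the basic columns requires 2·y_budget + 5·y_production = 28, 5·y_budget + 5·y_production = 40.
→ y_budget = 4 and y_production = 4.
billboards enters the basis when its profit ≥ yᵀa₃ = 4·2 + 4·5 = 28.

28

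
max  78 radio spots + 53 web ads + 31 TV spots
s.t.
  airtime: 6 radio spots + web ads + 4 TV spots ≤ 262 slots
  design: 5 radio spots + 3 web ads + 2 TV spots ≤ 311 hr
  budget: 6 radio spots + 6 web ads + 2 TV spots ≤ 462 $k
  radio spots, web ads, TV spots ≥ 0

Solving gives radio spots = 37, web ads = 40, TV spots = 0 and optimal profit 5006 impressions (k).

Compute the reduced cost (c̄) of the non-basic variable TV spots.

At the optimum: airtime uses 262 of 262 (binding); design uses 305 of 311 (slack = 6); budget uses 462 of 462 (binding).
Slack constraints have shadow price 0 (complementary slackness).
Dual feasibility on the basic columns requires 6·y_airtime + 6·y_budget = 78, 1·y_airtime + 6·y_budget = 53.
This yields shadow prices y_airtime = 5, y_budget = 8.
Reduced cost of TV spots: c₃ − yᵀa₃ = 31 − (5·4 + 8·2) = 31 − 36 = -5.

-5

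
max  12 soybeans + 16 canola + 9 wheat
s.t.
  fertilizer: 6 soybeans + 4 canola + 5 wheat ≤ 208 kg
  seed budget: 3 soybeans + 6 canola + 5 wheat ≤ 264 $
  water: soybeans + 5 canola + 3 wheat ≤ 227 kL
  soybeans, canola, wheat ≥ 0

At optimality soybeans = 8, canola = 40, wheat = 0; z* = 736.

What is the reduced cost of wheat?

-6

At the optimum: fertilizer uses 208 of 208 (binding); seed budget uses 264 of 264 (binding); water uses 208 of 227 (slack = 19).
By complementary slackness, y = 0 for the non-binding constraint.
From A_Bᵀ y = c: 6·y_fertilizer + 3·y_seed budget = 12; 4·y_fertilizer + 6·y_seed budget = 16.
→ y_fertilizer = 1 and y_seed budget = 2.
Reduced cost of wheat: c₃ − yᵀa₃ = 9 − (1·5 + 2·5) = 9 − 15 = -6.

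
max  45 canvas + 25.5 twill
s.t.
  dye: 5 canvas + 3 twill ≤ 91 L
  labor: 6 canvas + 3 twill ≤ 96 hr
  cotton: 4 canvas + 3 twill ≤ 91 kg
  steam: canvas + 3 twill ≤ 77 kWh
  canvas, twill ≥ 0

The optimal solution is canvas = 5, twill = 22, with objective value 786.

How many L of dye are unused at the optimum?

dye used = 5·5 + 3·22 = 91; slack = 91 − 91 = 0.

0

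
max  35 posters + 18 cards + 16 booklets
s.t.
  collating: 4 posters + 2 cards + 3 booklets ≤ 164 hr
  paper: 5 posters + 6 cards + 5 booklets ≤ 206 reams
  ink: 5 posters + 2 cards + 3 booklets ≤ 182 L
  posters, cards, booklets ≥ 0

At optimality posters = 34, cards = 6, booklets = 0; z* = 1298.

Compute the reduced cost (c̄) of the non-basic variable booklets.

-7

Binding: paper and ink. Non-binding: collating (16 unused).
By complementary slackness, y = 0 for the non-binding constraint.
Dual feasibility on the basic columns requires 5·y_paper + 5·y_ink = 35, 6·y_paper + 2·y_ink = 18.
Solving: y_paper = 1, y_ink = 6.
Reduced cost of booklets: c₃ − yᵀa₃ = 16 − (1·5 + 6·3) = 16 − 23 = -7.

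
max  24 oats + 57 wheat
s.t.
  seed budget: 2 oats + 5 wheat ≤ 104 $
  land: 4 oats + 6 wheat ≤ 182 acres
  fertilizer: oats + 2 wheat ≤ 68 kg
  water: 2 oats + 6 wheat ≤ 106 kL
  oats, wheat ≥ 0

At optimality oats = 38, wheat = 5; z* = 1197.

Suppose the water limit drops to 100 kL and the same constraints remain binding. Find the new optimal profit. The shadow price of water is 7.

Δb = -6, so new z* = 1197 + (7)·(-6) = 1197 − 42 = 1155.

1155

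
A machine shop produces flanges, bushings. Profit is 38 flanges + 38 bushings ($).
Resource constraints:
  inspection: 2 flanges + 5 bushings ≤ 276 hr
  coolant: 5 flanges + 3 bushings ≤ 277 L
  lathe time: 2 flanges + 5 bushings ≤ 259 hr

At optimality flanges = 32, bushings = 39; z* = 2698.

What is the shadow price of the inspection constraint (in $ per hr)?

Check each constraint at x*: inspection 259/276 (slack 17); coolant 277/277 (tight); lathe time 259/259 (tight).
Slack constraints have shadow price 0 (complementary slackness).
The binding rows give the dual system: 5·y_coolant + 2·y_lathe time = 38 and 3·y_coolant + 5·y_lathe time = 38.
→ y_coolant = 6 and y_lathe time = 4.
Shadow price of inspection = 0.

0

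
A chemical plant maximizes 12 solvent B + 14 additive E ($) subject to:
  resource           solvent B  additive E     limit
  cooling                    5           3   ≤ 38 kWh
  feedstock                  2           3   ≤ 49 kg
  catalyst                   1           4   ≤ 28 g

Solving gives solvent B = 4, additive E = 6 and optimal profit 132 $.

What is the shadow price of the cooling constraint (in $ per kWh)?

Binding: cooling and catalyst. Non-binding: feedstock (23 unused).
By complementary slackness, y = 0 for the non-binding constraint.
From A_Bᵀ y = c: 5·y_cooling + 1·y_catalyst = 12; 3·y_cooling + 4·y_catalyst = 14.
Solving: y_cooling = 2, y_catalyst = 2.
Shadow price of cooling = 2.

2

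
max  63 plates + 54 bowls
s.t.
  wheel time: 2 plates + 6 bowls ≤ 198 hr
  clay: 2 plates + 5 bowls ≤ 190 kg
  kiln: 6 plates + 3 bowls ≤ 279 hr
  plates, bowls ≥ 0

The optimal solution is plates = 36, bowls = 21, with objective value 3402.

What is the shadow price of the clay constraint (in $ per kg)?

Binding: wheel time and kiln. Non-binding: clay (13 unused).
Since clay is not tight, its dual is 0.
The binding rows give the dual system: 2·y_wheel time + 6·y_kiln = 63 and 6·y_wheel time + 3·y_kiln = 54.
Solving: y_wheel time = 4.5, y_kiln = 9.
Shadow price of clay = 0.

0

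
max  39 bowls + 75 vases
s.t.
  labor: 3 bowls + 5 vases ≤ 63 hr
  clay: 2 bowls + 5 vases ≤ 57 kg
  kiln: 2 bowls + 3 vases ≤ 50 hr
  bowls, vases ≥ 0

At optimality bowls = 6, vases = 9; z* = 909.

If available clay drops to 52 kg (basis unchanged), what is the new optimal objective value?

At the optimum: labor uses 63 of 63 (binding); clay uses 57 of 57 (binding); kiln uses 39 of 50 (slack = 11).
Since kiln is not tight, its dual is 0.
From A_Bᵀ y = c: 3·y_labor + 2·y_clay = 39; 5·y_labor + 5·y_clay = 75.
Solving: y_labor = 9, y_clay = 6.
Δz = y_clay·Δb = 6 × (-5) = -30, so new z* = 909 − 30 = 879.

879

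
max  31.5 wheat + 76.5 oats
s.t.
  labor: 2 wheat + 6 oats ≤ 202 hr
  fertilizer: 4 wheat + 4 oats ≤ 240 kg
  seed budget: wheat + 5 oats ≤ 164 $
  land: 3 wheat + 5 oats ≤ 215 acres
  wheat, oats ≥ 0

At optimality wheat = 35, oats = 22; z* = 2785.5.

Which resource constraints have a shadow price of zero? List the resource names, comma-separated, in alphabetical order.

fertilizer, seed budget

labor: 202/202 (binding)
fertilizer: 228/240 (slack 12)
seed budget: 145/164 (slack 19)
land: 215/215 (binding)
By complementary slackness, a constraint with positive slack has shadow price 0 → fertilizer, seed budget.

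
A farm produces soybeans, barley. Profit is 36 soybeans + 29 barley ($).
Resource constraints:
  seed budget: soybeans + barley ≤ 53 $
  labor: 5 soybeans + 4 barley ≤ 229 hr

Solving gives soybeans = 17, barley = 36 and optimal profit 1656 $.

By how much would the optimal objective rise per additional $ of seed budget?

1

Check each constraint at x*: seed budget 53/53 (tight); labor 229/229 (tight).
From A_Bᵀ y = c: 1·y_seed budget + 5·y_labor = 36; 1·y_seed budget + 4·y_labor = 29.
Solving: y_seed budget = 1, y_labor = 7.
Shadow price of seed budget = 1.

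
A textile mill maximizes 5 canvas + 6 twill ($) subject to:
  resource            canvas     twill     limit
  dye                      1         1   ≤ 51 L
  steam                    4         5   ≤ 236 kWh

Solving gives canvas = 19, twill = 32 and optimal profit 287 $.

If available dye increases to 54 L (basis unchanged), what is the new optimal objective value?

290

Both dye and steam are binding at x*.
Dual feasibility on the basic columns requires 1·y_dye + 4·y_steam = 5, 1·y_dye + 5·y_steam = 6.
→ y_dye = 1 and y_steam = 1.
Δz = y_dye·Δb = 1 × (3) = 3, so new z* = 287 + 3 = 290.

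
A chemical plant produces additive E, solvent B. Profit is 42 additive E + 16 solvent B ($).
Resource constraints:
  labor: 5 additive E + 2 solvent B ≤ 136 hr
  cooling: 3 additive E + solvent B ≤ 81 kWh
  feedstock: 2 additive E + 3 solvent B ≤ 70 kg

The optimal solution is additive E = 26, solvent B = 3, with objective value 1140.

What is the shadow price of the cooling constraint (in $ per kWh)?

4

At the optimum: labor uses 136 of 136 (binding); cooling uses 81 of 81 (binding); feedstock uses 61 of 70 (slack = 9).
Slack constraints have shadow price 0 (complementary slackness).
From A_Bᵀ y = c: 5·y_labor + 3·y_cooling = 42; 2·y_labor + 1·y_cooling = 16.
This yields shadow prices y_labor = 6, y_cooling = 4.
Shadow price of cooling = 4.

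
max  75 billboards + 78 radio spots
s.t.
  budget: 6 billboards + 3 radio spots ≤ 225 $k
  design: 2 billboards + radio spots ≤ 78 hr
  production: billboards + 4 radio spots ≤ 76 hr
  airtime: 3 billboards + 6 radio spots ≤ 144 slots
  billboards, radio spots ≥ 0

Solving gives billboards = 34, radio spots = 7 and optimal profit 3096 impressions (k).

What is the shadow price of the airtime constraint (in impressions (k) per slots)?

Binding: budget and airtime. Non-binding: design (3 unused), production (14 unused).
Slack constraints have shadow price 0 (complementary slackness).
The binding rows give the dual system: 6·y_budget + 3·y_airtime = 75 and 3·y_budget + 6·y_airtime = 78.
This yields shadow prices y_budget = 8, y_airtime = 9.
Shadow price of airtime = 9.

9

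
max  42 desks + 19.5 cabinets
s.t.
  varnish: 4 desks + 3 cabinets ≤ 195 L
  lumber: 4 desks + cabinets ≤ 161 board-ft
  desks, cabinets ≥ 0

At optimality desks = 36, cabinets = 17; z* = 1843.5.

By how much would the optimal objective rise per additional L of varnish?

4.5

Both varnish and lumber are binding at x*.
The binding rows give the dual system: 4·y_varnish + 4·y_lumber = 42 and 3·y_varnish + 1·y_lumber = 19.5.
Solving: y_varnish = 4.5, y_lumber = 6.
Shadow price of varnish = 4.5.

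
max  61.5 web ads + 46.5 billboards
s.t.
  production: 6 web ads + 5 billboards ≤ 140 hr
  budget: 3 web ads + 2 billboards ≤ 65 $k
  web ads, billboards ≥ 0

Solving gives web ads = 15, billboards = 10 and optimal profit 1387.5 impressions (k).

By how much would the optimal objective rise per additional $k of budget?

9.5

At the optimum: production uses 140 of 140 (binding); budget uses 65 of 65 (binding).
From A_Bᵀ y = c: 6·y_production + 3·y_budget = 61.5; 5·y_production + 2·y_budget = 46.5.
→ y_production = 5.5 and y_budget = 9.5.
Shadow price of budget = 9.5.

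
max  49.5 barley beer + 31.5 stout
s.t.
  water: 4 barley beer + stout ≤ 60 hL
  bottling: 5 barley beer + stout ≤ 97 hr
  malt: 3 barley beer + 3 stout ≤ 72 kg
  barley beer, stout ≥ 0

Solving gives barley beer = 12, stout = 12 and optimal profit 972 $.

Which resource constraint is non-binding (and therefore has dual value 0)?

bottling

water: 60/60 (binding)
bottling: 72/97 (slack 25)
malt: 72/72 (binding)
By complementary slackness, a constraint with positive slack has shadow price 0 → bottling.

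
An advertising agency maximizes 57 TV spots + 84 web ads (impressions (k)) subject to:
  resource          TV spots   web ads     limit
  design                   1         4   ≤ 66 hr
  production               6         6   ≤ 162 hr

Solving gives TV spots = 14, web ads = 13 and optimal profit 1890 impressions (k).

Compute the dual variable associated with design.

9

Check each constraint at x*: design 66/66 (tight); production 162/162 (tight).
Dual feasibility on the basic columns requires 1·y_design + 6·y_production = 57, 4·y_design + 6·y_production = 84.
This yields shadow prices y_design = 9, y_production = 8.
Shadow price of design = 9.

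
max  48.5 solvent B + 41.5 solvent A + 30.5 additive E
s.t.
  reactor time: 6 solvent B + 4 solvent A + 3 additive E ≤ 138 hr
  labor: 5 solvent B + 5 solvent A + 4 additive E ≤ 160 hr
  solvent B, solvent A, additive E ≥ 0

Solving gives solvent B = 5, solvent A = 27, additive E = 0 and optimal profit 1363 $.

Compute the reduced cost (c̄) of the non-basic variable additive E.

-2

At the optimum: reactor time uses 138 of 138 (binding); labor uses 160 of 160 (binding).
The binding rows give the dual system: 6·y_reactor time + 5·y_labor = 48.5 and 4·y_reactor time + 5·y_labor = 41.5.
Solving: y_reactor time = 3.5, y_labor = 5.5.
Reduced cost of additive E: c₃ − yᵀa₃ = 30.5 − (3.5·3 + 5.5·4) = 30.5 − 32.5 = -2.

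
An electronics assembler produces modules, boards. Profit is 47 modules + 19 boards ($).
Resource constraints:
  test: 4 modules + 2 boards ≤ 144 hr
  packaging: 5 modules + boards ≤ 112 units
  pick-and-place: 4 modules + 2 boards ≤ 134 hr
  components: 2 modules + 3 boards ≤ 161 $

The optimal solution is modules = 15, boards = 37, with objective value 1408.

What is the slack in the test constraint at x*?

10

test used = 4·15 + 2·37 = 134; slack = 144 − 134 = 10.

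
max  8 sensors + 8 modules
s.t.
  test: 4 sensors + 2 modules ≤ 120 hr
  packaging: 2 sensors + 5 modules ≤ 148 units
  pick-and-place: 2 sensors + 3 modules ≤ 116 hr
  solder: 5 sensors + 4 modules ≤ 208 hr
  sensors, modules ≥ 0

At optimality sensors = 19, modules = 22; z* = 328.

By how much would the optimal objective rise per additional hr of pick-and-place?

0

Binding: test and packaging. Non-binding: pick-and-place (12 unused), solder (25 unused).
Since pick-and-place, solder are not tight, their duals are 0.
Dual feasibility on the basic columns requires 4·y_test + 2·y_packaging = 8, 2·y_test + 5·y_packaging = 8.
→ y_test = 1.5 and y_packaging = 1.
Shadow price of pick-and-place = 0.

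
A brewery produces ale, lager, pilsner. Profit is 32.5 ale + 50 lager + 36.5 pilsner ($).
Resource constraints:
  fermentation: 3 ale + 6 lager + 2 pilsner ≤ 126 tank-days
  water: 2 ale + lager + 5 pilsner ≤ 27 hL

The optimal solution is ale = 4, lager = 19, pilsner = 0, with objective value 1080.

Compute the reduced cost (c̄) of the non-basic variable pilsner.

Both fermentation and water are binding at x*.
Dual feasibility on the basic columns requires 3·y_fermentation + 2·y_water = 32.5, 6·y_fermentation + 1·y_water = 50.
This yields shadow prices y_fermentation = 7.5, y_water = 5.
Reduced cost of pilsner: c₃ − yᵀa₃ = 36.5 − (7.5·2 + 5·5) = 36.5 − 40 = -3.5.

-3.5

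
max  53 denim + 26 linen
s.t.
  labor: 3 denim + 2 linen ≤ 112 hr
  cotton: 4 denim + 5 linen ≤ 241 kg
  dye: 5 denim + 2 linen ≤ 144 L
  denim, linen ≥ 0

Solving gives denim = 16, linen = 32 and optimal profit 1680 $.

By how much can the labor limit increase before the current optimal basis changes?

Binding constraints: labor, dye. The basis is B = [[3,2],[5,2]] with det -4.
Per unit increase in labor, x* moves by d = (-0.5, 1.25).
The basis stays optimal until cotton becomes binding; allowable increase = 4 hr.

4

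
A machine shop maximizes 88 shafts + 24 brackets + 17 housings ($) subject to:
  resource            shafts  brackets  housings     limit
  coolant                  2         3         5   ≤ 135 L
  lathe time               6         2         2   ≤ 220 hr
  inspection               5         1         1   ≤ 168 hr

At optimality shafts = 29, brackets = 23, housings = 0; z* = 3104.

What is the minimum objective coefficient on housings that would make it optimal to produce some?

At the optimum: coolant uses 127 of 135 (slack = 8); lathe time uses 220 of 220 (binding); inspection uses 168 of 168 (binding).
Slack constraints have shadow price 0 (complementary slackness).
Dual feasibility on the basic columns requires 6·y_lathe time + 5·y_inspection = 88, 2·y_lathe time + 1·y_inspection = 24.
→ y_lathe time = 8 and y_inspection = 8.
housings enters the basis when its profit ≥ yᵀa₃ = 8·2 + 8·1 = 24.

24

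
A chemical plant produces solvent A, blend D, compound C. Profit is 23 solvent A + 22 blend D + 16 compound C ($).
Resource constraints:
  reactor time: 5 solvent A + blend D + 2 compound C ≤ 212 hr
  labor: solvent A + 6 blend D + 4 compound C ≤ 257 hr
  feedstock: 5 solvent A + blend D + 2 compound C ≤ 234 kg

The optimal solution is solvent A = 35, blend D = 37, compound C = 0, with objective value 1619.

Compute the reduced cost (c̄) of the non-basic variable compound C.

-4

At the optimum: reactor time uses 212 of 212 (binding); labor uses 257 of 257 (binding); feedstock uses 212 of 234 (slack = 22).
Slack constraints have shadow price 0 (complementary slackness).
The binding rows give the dual system: 5·y_reactor time + 1·y_labor = 23 and 1·y_reactor time + 6·y_labor = 22.
This yields shadow prices y_reactor time = 4, y_labor = 3.
Reduced cost of compound C: c₃ − yᵀa₃ = 16 − (4·2 + 3·4) = 16 − 20 = -4.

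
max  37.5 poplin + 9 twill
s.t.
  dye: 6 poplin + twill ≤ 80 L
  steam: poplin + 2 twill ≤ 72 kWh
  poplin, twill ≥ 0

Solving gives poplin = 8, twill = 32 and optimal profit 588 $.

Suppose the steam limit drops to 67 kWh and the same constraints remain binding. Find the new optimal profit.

At the optimum: dye uses 80 of 80 (binding); steam uses 72 of 72 (binding).
The binding rows give the dual system: 6·y_dye + 1·y_steam = 37.5 and 1·y_dye + 2·y_steam = 9.
→ y_dye = 6 and y_steam = 1.5.
Δz = y_steam·Δb = 1.5 × (-5) = -7.5, so new z* = 588 − 7.5 = 580.5.

580.5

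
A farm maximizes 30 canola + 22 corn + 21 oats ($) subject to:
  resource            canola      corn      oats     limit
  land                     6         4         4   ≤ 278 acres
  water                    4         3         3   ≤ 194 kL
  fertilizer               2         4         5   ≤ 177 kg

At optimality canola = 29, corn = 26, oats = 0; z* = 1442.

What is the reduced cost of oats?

Check each constraint at x*: land 278/278 (tight); water 194/194 (tight); fertilizer 162/177 (slack 15).
Slack constraints have shadow price 0 (complementary slackness).
From A_Bᵀ y = c: 6·y_land + 4·y_water = 30; 4·y_land + 3·y_water = 22.
→ y_land = 1 and y_water = 6.
Reduced cost of oats: c₃ − yᵀa₃ = 21 − (1·4 + 6·3) = 21 − 22 = -1.

-1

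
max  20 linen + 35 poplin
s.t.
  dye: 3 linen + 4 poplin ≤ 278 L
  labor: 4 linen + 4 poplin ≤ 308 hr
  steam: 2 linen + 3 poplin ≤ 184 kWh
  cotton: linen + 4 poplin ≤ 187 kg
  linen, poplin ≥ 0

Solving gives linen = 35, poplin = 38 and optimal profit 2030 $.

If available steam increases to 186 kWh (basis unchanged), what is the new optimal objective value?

Check each constraint at x*: dye 257/278 (slack 21); labor 292/308 (slack 16); steam 184/184 (tight); cotton 187/187 (tight).
Slack constraints have shadow price 0 (complementary slackness).
From A_Bᵀ y = c: 2·y_steam + 1·y_cotton = 20; 3·y_steam + 4·y_cotton = 35.
Solving: y_steam = 9, y_cotton = 2.
Δz = y_steam·Δb = 9 × (2) = 18, so new z* = 2030 + 18 = 2048.

2048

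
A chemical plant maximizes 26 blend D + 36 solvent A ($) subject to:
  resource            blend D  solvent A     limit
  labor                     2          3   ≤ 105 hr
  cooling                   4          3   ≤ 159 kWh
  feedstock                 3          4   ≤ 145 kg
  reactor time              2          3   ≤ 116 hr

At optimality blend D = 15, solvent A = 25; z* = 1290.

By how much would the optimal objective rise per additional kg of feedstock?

Binding: labor and feedstock. Non-binding: cooling (24 unused), reactor time (11 unused).
Since cooling, reactor time are not tight, their duals are 0.
From A_Bᵀ y = c: 2·y_labor + 3·y_feedstock = 26; 3·y_labor + 4·y_feedstock = 36.
→ y_labor = 4 and y_feedstock = 6.
Shadow price of feedstock = 6.

6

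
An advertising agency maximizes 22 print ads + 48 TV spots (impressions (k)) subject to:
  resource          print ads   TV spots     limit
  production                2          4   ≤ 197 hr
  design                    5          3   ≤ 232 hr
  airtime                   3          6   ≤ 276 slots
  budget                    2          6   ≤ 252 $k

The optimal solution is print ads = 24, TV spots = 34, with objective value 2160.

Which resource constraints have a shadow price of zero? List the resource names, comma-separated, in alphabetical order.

production: 184/197 (slack 13)
design: 222/232 (slack 10)
airtime: 276/276 (binding)
budget: 252/252 (binding)
By complementary slackness, a constraint with positive slack has shadow price 0 → design, production.

design, production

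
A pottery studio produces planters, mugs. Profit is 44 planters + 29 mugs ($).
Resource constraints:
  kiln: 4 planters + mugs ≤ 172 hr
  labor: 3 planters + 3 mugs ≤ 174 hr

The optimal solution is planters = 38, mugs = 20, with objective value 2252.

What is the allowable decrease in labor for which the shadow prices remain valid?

45

Binding constraints: kiln, labor. The basis is B = [[4,1],[3,3]] with det 9.
Per unit decrease in labor, x* moves by d = (0.1111, -0.4444).
The basis stays optimal until mugs reaches 0; allowable decrease = 45 hr.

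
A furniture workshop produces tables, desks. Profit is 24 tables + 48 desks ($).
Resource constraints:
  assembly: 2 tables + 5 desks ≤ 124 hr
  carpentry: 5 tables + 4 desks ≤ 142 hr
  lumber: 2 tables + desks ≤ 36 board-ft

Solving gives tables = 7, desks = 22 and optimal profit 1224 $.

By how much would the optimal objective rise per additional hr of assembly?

9

At the optimum: assembly uses 124 of 124 (binding); carpentry uses 123 of 142 (slack = 19); lumber uses 36 of 36 (binding).
Slack constraints have shadow price 0 (complementary slackness).
From A_Bᵀ y = c: 2·y_assembly + 2·y_lumber = 24; 5·y_assembly + 1·y_lumber = 48.
This yields shadow prices y_assembly = 9, y_lumber = 3.
Shadow price of assembly = 9.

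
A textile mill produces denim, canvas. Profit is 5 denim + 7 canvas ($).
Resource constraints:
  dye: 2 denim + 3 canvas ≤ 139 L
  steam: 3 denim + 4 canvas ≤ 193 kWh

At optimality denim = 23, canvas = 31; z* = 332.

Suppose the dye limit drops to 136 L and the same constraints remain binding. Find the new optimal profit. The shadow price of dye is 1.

329

Δb = -3, so new z* = 332 + (1)·(-3) = 332 − 3 = 329.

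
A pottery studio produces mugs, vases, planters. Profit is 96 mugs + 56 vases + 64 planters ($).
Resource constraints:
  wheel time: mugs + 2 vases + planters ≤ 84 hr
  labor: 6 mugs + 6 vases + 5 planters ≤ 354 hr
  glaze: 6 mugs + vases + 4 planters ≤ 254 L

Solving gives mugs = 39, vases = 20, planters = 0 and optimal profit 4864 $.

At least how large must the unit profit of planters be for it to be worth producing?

Check each constraint at x*: wheel time 79/84 (slack 5); labor 354/354 (tight); glaze 254/254 (tight).
Slack constraints have shadow price 0 (complementary slackness).
From A_Bᵀ y = c: 6·y_labor + 6·y_glaze = 96; 6·y_labor + 1·y_glaze = 56.
Solving: y_labor = 8, y_glaze = 8.
planters enters the basis when its profit ≥ yᵀa₃ = 8·5 + 8·4 = 72.

72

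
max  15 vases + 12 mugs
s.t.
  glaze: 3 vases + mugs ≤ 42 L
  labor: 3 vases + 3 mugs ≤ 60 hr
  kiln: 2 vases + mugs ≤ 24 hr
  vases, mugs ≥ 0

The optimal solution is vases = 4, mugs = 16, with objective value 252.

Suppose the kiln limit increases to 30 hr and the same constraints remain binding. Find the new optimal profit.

Binding: labor and kiln. Non-binding: glaze (14 unused).
By complementary slackness, y = 0 for the non-binding constraint.
From A_Bᵀ y = c: 3·y_labor + 2·y_kiln = 15; 3·y_labor + 1·y_kiln = 12.
This yields shadow prices y_labor = 3, y_kiln = 3.
Δz = y_kiln·Δb = 3 × (6) = 18, so new z* = 252 + 18 = 270.

270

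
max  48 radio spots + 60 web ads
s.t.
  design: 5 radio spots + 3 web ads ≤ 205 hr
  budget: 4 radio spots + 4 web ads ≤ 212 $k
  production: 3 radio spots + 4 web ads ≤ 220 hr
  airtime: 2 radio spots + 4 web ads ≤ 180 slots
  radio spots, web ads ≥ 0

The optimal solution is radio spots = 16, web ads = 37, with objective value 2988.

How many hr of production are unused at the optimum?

24

production used = 3·16 + 4·37 = 196; slack = 220 − 196 = 24.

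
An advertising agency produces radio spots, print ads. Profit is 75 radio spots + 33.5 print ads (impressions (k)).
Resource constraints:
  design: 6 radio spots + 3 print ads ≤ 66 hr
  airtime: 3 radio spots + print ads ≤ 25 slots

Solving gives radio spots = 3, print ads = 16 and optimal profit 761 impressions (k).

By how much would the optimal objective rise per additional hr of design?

8.5

Both design and airtime are binding at x*.
From A_Bᵀ y = c: 6·y_design + 3·y_airtime = 75; 3·y_design + 1·y_airtime = 33.5.
→ y_design = 8.5 and y_airtime = 8.
Shadow price of design = 8.5.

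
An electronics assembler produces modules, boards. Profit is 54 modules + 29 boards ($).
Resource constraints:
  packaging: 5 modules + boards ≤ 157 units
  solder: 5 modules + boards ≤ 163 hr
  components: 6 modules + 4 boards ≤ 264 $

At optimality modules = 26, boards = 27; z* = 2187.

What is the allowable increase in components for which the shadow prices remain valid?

Binding constraints: packaging, components. The basis is B = [[5,1],[6,4]] with det 14.
Per unit increase in components, x* moves by d = (-0.0714, 0.3571).
The basis stays optimal until modules reaches 0; allowable increase = 364 $.

364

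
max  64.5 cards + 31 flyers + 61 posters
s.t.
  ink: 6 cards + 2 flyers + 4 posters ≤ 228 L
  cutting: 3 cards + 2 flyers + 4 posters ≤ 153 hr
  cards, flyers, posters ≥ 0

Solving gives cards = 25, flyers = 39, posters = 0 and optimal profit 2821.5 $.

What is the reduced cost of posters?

-1

At the optimum: ink uses 228 of 228 (binding); cutting uses 153 of 153 (binding).
The binding rows give the dual system: 6·y_ink + 3·y_cutting = 64.5 and 2·y_ink + 2·y_cutting = 31.
This yields shadow prices y_ink = 6, y_cutting = 9.5.
Reduced cost of posters: c₃ − yᵀa₃ = 61 − (6·4 + 9.5·4) = 61 − 62 = -1.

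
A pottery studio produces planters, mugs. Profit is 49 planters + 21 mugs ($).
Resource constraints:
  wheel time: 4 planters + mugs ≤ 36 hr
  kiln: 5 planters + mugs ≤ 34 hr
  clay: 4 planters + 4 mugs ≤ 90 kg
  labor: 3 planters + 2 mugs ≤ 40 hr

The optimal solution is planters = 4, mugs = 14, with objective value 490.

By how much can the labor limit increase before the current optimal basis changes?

7.875

Binding constraints: kiln, labor. The basis is B = [[5,1],[3,2]] with det 7.
Per unit increase in labor, x* moves by d = (-0.1429, 0.7143).
The basis stays optimal until clay becomes binding; allowable increase = 7.875 hr.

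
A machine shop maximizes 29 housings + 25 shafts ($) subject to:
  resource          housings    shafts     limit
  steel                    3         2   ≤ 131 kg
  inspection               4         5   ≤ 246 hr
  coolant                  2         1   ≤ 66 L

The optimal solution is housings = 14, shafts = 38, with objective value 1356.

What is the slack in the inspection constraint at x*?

inspection used = 4·14 + 5·38 = 246; slack = 246 − 246 = 0.

0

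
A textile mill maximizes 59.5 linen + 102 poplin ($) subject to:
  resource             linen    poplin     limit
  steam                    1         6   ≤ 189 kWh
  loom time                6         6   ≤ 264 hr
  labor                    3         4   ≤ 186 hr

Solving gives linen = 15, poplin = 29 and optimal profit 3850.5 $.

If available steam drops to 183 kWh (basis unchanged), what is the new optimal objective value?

3799.5

Check each constraint at x*: steam 189/189 (tight); loom time 264/264 (tight); labor 161/186 (slack 25).
Slack constraints have shadow price 0 (complementary slackness).
Dual feasibility on the basic columns requires 1·y_steam + 6·y_loom time = 59.5, 6·y_steam + 6·y_loom time = 102.
→ y_steam = 8.5 and y_loom time = 8.5.
Δz = y_steam·Δb = 8.5 × (-6) = -51, so new z* = 3850.5 − 51 = 3799.5.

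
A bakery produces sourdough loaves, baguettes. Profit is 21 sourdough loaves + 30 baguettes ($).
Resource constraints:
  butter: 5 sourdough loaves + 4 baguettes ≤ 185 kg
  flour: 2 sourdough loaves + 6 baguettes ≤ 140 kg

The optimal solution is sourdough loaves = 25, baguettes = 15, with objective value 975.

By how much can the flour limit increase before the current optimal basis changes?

137.5

Binding constraints: butter, flour. The basis is B = [[5,4],[2,6]] with det 22.
Per unit increase in flour, x* moves by d = (-0.1818, 0.2273).
The basis stays optimal until sourdough loaves reaches 0; allowable increase = 137.5 kg.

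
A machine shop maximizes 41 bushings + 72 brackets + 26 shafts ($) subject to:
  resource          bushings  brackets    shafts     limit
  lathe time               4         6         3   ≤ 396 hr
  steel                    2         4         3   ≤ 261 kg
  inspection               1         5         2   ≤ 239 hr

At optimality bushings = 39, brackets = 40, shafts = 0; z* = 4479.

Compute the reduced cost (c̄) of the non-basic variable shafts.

-8.5

Binding: lathe time and inspection. Non-binding: steel (23 unused).
Slack constraints have shadow price 0 (complementary slackness).
Dual feasibility on the basic columns requires 4·y_lathe time + 1·y_inspection = 41, 6·y_lathe time + 5·y_inspection = 72.
→ y_lathe time = 9.5 and y_inspection = 3.
Reduced cost of shafts: c₃ − yᵀa₃ = 26 − (9.5·3 + 3·2) = 26 − 34.5 = -8.5.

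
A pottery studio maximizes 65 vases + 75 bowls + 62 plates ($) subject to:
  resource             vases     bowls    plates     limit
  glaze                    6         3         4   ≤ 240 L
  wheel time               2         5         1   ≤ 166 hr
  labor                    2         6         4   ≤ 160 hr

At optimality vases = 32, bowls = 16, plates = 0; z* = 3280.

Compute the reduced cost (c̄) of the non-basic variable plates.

-4

At the optimum: glaze uses 240 of 240 (binding); wheel time uses 144 of 166 (slack = 22); labor uses 160 of 160 (binding).
Slack constraints have shadow price 0 (complementary slackness).
Dual feasibility on the basic columns requires 6·y_glaze + 2·y_labor = 65, 3·y_glaze + 6·y_labor = 75.
→ y_glaze = 8 and y_labor = 8.5.
Reduced cost of plates: c₃ − yᵀa₃ = 62 − (8·4 + 8.5·4) = 62 − 66 = -4.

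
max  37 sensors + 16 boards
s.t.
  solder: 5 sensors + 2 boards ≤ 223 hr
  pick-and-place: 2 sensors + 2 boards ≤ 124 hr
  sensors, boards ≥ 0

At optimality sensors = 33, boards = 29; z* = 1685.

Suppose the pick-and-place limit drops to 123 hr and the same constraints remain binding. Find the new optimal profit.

At the optimum: solder uses 223 of 223 (binding); pick-and-place uses 124 of 124 (binding).
From A_Bᵀ y = c: 5·y_solder + 2·y_pick-and-place = 37; 2·y_solder + 2·y_pick-and-place = 16.
This yields shadow prices y_solder = 7, y_pick-and-place = 1.
Δz = y_pick-and-place·Δb = 1 × (-1) = -1, so new z* = 1685 − 1 = 1684.

1684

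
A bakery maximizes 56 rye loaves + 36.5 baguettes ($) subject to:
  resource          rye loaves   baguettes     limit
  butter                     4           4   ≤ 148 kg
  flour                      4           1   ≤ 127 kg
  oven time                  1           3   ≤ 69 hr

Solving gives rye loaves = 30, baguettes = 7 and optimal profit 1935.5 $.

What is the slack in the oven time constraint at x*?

oven time used = 1·30 + 3·7 = 51; slack = 69 − 51 = 18.

18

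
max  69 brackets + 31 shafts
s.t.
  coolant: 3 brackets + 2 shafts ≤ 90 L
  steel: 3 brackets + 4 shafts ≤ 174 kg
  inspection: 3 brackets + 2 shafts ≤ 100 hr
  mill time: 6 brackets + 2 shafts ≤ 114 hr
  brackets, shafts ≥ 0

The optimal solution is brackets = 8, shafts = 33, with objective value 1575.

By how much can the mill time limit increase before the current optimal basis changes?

Binding constraints: coolant, mill time. The basis is B = [[3,2],[6,2]] with det -6.
Per unit increase in mill time, x* moves by d = (0.3333, -0.5).
The basis stays optimal until shafts reaches 0; allowable increase = 66 hr.

66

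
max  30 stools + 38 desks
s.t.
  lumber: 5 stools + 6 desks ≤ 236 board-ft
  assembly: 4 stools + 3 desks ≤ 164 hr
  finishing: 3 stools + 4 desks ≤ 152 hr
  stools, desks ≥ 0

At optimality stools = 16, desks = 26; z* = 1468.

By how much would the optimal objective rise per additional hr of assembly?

0

Check each constraint at x*: lumber 236/236 (tight); assembly 142/164 (slack 22); finishing 152/152 (tight).
Slack constraints have shadow price 0 (complementary slackness).
The binding rows give the dual system: 5·y_lumber + 3·y_finishing = 30 and 6·y_lumber + 4·y_finishing = 38.
This yields shadow prices y_lumber = 3, y_finishing = 5.
Shadow price of assembly = 0.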